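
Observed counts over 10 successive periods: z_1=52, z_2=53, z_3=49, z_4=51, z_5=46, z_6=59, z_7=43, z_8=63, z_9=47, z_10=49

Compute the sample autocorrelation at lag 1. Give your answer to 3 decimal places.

-0.745

Mean z̄ = (52 + 53 + 49 + 51 + 46 + 59 + 43 + 63 + 47 + 49)/10 = 51.2000
Numerator Σ_{t=1}^{9}(z_t−z̄)(z_{t+1}−z̄) = -242.6400
Denominator Σ(z_t−z̄)² = 325.6000
r_1 = -242.6400 / 325.6000 = -0.745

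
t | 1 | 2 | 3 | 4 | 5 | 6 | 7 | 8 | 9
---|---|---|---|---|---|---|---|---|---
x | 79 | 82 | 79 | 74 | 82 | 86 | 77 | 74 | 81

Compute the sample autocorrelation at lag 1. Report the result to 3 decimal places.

-0.068

Mean x̄ = (79 + 82 + 79 + 74 + 82 + 86 + 77 + 74 + 81)/9 = 79.3333
Numerator Σ_{t=1}^{8}(x_t−x̄)(x_{t+1}−x̄) = -8.4444
Denominator Σ(x_t−x̄)² = 124.0000
r_1 = -8.4444 / 124.0000 = -0.068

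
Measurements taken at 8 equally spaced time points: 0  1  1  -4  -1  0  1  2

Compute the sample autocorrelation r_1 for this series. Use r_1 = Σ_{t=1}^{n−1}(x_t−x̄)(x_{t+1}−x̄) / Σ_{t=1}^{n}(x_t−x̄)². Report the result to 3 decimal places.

Mean x̄ = (0 + 1 + 1 − 4 − 1 + 0 + 1 + 2)/8 = 0.0000
Σ(x_t−x̄)(x_{t+1}−x̄) = (0.0000) + (1.0000) + (-4.0000) + (4.0000) + (0.0000) + (0.0000) + (2.0000) = 3.0000
Denominator Σ(x_t−x̄)² = 24.0000
r_1 = 3.0000 / 24.0000 = 0.125

0.125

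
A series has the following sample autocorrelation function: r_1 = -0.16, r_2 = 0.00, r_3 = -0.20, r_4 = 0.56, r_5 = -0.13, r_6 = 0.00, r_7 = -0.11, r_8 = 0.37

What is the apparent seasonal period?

The largest autocorrelation is r_4 = 0.56, with a weaker echo at lag 8 (0.37); the remaining lags stay at or below 0.00.
The dominant spike at lag 4 indicates a seasonal period of 4.

4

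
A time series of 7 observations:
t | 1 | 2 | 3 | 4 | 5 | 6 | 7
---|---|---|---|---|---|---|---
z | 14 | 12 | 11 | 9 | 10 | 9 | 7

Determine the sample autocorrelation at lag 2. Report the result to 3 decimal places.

0.090

Mean z̄ = (14 + 12 + 11 + 9 + 10 + 9 + 7)/7 = 10.2857
Deviations from mean: 3.7143, 1.7143, 0.7143, -1.2857, -0.2857, -1.2857, -3.2857
Σ(z_t−z̄)(z_{t+2}−z̄) = (2.6531) + (-2.2041) + (-0.2041) + (1.6531) + (0.9388) = 2.8367
Denominator Σ(z_t−z̄)² = 31.4286
r_2 = 2.8367 / 31.4286 = 0.090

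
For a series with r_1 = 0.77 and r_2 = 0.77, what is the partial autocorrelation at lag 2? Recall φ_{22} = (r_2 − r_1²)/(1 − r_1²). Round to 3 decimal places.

φ_{22} = (r_2 − r_1²) / (1 − r_1²)
r_1² = (0.77)² = 0.5929
Numerator = 0.77 − 0.5929 = 0.1771; denominator = 1 − 0.5929 = 0.4071
φ_{22} = 0.1771 / 0.4071 = 0.435

0.435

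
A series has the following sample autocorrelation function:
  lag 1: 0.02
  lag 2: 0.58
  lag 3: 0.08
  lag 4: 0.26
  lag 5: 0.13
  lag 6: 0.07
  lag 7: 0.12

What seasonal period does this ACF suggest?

2

The largest autocorrelation is r_2 = 0.58, with a weaker echo at lag 4 (0.26); the remaining lags stay at or below 0.13.
The dominant spike at lag 2 indicates a seasonal period of 2.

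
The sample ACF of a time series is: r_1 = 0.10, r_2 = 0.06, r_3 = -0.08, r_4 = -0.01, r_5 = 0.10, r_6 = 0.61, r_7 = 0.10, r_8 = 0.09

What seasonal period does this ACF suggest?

The largest autocorrelation is r_6 = 0.61; the remaining lags stay at or below 0.10.
The dominant spike at lag 6 indicates a seasonal period of 6.

6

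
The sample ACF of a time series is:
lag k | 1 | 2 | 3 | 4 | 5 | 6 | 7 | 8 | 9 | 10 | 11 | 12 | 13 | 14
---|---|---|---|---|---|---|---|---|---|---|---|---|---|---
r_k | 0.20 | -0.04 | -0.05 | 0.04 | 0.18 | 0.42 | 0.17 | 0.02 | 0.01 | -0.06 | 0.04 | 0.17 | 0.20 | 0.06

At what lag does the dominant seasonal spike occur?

6

The largest autocorrelation is r_6 = 0.42; the remaining lags stay at or below 0.20.
The dominant spike at lag 6 indicates a seasonal period of 6.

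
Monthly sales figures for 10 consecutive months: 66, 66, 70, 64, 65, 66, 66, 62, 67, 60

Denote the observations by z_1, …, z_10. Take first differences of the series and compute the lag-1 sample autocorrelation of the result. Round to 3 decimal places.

First differences Δz: 0, 4, -6, 1, 1, 0, -4, 5, -7
Mean of differences = -0.6667
Numerator Σ(Δz_t−Δz̄)(Δz_{t+1}−Δz̄) = -83.7778
Denominator Σ(Δz_t−Δz̄)² = 140.0000
r_1(Δz) = -83.7778 / 140.0000 = -0.598

-0.598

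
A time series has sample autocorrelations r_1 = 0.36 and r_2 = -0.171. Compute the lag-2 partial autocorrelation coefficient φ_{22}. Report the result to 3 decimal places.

-0.345

φ_{22} = (r_2 − r_1²) / (1 − r_1²)
r_1² = (0.36)² = 0.1296
Numerator = -0.171 − 0.1296 = -0.3006; denominator = 1 − 0.1296 = 0.8704
φ_{22} = -0.3006 / 0.8704 = -0.345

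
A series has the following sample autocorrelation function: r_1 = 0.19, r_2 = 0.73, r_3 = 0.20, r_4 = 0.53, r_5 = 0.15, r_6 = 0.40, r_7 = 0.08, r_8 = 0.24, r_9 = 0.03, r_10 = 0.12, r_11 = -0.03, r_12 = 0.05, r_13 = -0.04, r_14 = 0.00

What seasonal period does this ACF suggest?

2

The largest autocorrelation is r_2 = 0.73, with weaker echoes at lags 4 (0.53), 6 (0.40) and 8 (0.24); the remaining lags stay at or below 0.20.
The dominant spike at lag 2 indicates a seasonal period of 2.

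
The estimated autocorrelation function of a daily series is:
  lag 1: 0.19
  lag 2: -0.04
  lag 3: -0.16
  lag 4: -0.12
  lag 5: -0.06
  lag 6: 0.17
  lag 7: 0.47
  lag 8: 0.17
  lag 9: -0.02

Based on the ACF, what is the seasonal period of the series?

The largest autocorrelation is r_7 = 0.47; the remaining lags stay at or below 0.19.
The dominant spike at lag 7 indicates a seasonal period of 7.

7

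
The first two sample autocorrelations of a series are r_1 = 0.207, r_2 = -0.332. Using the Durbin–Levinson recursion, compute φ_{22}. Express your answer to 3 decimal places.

-0.392

φ_{22} = (r_2 − r_1²) / (1 − r_1²)
r_1² = (0.207)² = 0.042849
Numerator = -0.332 − 0.0428 = -0.3748; denominator = 1 − 0.0428 = 0.9572
φ_{22} = -0.3748 / 0.9572 = -0.392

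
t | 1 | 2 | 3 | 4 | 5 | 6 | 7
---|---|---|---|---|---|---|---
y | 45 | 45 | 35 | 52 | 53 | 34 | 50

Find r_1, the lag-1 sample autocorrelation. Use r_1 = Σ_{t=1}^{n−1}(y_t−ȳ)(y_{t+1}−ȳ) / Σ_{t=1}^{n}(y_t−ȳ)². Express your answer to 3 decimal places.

-0.440

Mean ȳ = (45 + 45 + 35 + 52 + 53 + 34 + 50)/7 = 44.8571
Σ(y_t−ȳ)(y_{t+1}−ȳ) = (0.0204) + (-1.4082) + (-70.4082) + (58.1633) + (-88.4082) + (-55.8367) = -157.8776
Denominator Σ(y_t−ȳ)² = 358.8571
r_1 = -157.8776 / 358.8571 = -0.440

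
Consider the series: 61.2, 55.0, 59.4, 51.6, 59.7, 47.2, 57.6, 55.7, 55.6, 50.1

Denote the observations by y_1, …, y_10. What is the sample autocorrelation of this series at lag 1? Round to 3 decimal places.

Mean ȳ = (61.2 + 55.0 + 59.4 + 51.6 + 59.7 + 47.2 + 57.6 + 55.7 + 55.6 + 50.1)/10 = 55.3100
Numerator Σ_{t=1}^{9}(y_t−ȳ)(y_{t+1}−ȳ) = -89.2341
Denominator Σ(y_t−ȳ)² = 182.9490
r_1 = -89.2341 / 182.9490 = -0.488

-0.488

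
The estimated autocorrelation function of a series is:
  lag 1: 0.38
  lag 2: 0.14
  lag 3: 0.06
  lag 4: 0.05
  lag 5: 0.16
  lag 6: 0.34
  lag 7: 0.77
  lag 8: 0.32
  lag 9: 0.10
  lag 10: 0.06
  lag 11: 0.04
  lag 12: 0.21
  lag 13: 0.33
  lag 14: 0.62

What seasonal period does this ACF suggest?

7

The largest autocorrelation is r_7 = 0.77, with a weaker echo at lag 14 (0.62); the remaining lags stay at or below 0.38. The elevated value at lag 1 (0.38), dropping to 0.14 at lag 2, reflects decaying short-term dependence rather than seasonality.
The dominant spike at lag 7 indicates a seasonal period of 7.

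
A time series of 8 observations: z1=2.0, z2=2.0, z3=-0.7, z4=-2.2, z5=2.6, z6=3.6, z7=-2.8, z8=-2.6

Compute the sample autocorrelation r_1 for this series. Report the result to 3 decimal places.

0.092

Mean z̄ = (2.0 + 2.0 − 0.7 − 2.2 + 2.6 + 3.6 − 2.8 − 2.6)/8 = 0.2375
Deviations from mean: 1.7625, 1.7625, -0.9375, -2.4375, 2.3625, 3.3625, -3.0375, -2.8375
Numerator Σ_{t=1}^{7}(z_t−z̄)(z_{t+1}−z̄) = 4.3298
Denominator Σ(z_t−z̄)² = 47.1988
r_1 = 4.3298 / 47.1988 = 0.092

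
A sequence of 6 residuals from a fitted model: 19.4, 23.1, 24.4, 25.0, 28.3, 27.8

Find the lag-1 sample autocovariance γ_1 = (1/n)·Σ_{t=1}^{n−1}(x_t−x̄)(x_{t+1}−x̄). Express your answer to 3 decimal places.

3.529

Mean x̄ = (19.4 + 23.1 + 24.4 + 25.0 + 28.3 + 27.8)/6 = 24.6667
Deviations: -5.2667, -1.5667, -0.2667, 0.3333, 3.6333, 3.1333
Σ_{t=1}^{5}(x_t−x̄)(x_{t+1}−x̄) = 21.1756
γ_1 = 21.1756 / 6 = 3.529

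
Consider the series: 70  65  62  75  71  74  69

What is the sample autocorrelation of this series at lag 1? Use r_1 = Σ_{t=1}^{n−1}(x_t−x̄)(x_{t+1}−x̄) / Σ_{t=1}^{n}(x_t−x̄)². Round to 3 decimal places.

Mean x̄ = (70 + 65 + 62 + 75 + 71 + 74 + 69)/7 = 69.4286
Deviations from mean: 0.5714, -4.4286, -7.4286, 5.5714, 1.5714, 4.5714, -0.4286
Numerator Σ_{t=1}^{6}(x_t−x̄)(x_{t+1}−x̄) = 2.9592
Denominator Σ(x_t−x̄)² = 129.7143
r_1 = 2.9592 / 129.7143 = 0.023

0.023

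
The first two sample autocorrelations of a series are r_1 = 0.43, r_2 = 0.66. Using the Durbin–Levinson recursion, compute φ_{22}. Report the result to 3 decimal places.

φ_{22} = (r_2 − r_1²) / (1 − r_1²)
r_1² = (0.43)² = 0.1849
Numerator = 0.66 − 0.1849 = 0.4751; denominator = 1 − 0.1849 = 0.8151
φ_{22} = 0.4751 / 0.8151 = 0.583

0.583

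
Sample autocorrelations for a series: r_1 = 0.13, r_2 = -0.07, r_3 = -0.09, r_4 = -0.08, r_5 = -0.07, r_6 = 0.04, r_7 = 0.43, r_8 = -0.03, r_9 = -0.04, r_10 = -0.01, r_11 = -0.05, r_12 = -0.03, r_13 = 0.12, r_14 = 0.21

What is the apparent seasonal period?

The largest autocorrelation is r_7 = 0.43, with a weaker echo at lag 14 (0.21); the remaining lags stay at or below 0.13.
The dominant spike at lag 7 indicates a seasonal period of 7.

7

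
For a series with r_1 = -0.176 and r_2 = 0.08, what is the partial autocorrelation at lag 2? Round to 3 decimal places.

0.051

φ_{22} = (r_2 − r_1²) / (1 − r_1²)
r_1² = (-0.176)² = 0.030976
Numerator = 0.08 − 0.0310 = 0.0490; denominator = 1 − 0.0310 = 0.9690
φ_{22} = 0.0490 / 0.9690 = 0.051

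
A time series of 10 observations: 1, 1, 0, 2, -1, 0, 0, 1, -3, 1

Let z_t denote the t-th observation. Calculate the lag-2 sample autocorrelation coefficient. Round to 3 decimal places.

Mean z̄ = (1 + 1 + 0 + 2 − 1 + 0 + 0 + 1 − 3 + 1)/10 = 0.2000
Numerator Σ_{t=1}^{8}(z_t−z̄)(z_{t+2}−z̄) = 2.5200
Denominator Σ(z_t−z̄)² = 17.6000
r_2 = 2.5200 / 17.6000 = 0.143

0.143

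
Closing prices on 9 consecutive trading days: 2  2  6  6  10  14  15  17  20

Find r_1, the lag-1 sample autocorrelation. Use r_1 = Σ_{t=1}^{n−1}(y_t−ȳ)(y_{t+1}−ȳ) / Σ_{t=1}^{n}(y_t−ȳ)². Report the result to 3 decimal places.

0.678

Mean ȳ = (2 + 2 + 6 + 6 + 10 + 14 + 15 + 17 + 20)/9 = 10.2222
Numerator Σ_{t=1}^{8}(y_t−ȳ)(y_{t+1}−ȳ) = 236.9506
Denominator Σ(y_t−ȳ)² = 349.5556
r_1 = 236.9506 / 349.5556 = 0.678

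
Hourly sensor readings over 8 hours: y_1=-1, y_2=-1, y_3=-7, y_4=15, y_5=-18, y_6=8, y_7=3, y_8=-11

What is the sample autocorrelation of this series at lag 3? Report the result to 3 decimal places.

Mean ȳ = (-1 − 1 − 7 + 15 − 18 + 8 + 3 − 11)/8 = -1.5000
Deviations from mean: 0.5000, 0.5000, -5.5000, 16.5000, -16.5000, 9.5000, 4.5000, -9.5000
Σ(y_t−ȳ)(y_{t+3}−ȳ) = (8.2500) + (-8.2500) + (-52.2500) + (74.2500) + (156.7500) = 178.7500
Denominator Σ(y_t−ȳ)² = 776.0000
r_3 = 178.7500 / 776.0000 = 0.230

0.230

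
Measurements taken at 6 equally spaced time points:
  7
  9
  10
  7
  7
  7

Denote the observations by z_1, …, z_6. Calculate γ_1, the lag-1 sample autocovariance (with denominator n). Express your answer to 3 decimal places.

0.190

Mean z̄ = (7 + 9 + 10 + 7 + 7 + 7)/6 = 7.8333
Σ_{t=1}^{5}(z_t−z̄)(z_{t+1}−z̄) = 1.1389
γ_1 = 1.1389 / 6 = 0.190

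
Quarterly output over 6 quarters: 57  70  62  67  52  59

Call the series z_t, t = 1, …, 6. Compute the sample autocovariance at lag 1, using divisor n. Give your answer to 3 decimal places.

Mean z̄ = (57 + 70 + 62 + 67 + 52 + 59)/6 = 61.1667
Σ_{t=1}^{5}(z_t−z̄)(z_{t+1}−z̄) = -58.1944
γ_1 = -58.1944 / 6 = -9.699

-9.699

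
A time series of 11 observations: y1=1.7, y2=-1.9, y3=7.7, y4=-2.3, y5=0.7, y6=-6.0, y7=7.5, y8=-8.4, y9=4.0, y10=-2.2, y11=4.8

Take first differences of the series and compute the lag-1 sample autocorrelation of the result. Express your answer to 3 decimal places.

First differences Δy: -3.6, 9.6, -10.0, 3.0, -6.7, 13.5, -15.9, 12.4, -6.2, 7.0
Mean of differences = 0.3100
Numerator Σ(Δy_t−Δȳ)(Δy_{t+1}−Δȳ) = -803.2031
Denominator Σ(Δy_t−Δȳ)² = 934.3090
r_1(Δy) = -803.2031 / 934.3090 = -0.860

-0.860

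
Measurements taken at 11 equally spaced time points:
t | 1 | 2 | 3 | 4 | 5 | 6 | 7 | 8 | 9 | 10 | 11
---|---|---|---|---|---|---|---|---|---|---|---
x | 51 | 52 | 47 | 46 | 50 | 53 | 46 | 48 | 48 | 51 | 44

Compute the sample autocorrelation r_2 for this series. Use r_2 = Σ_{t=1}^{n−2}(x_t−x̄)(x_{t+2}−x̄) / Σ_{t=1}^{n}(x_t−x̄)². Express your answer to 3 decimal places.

Mean x̄ = (51 + 52 + 47 + 46 + 50 + 53 + 46 + 48 + 48 + 51 + 44)/11 = 48.7273
Numerator Σ_{t=1}^{9}(x_t−x̄)(x_{t+2}−x̄) = -29.5124
Denominator Σ(x_t−x̄)² = 82.1818
r_2 = -29.5124 / 82.1818 = -0.359

-0.359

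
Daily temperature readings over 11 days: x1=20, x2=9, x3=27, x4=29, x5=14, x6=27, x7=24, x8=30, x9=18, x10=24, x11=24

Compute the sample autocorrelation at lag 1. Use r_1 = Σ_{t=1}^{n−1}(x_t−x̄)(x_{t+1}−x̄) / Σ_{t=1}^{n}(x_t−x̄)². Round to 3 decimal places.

Mean x̄ = (20 + 9 + 27 + 29 + 14 + 27 + 24 + 30 + 18 + 24 + 24)/11 = 22.3636
Numerator Σ_{t=1}^{10}(x_t−x̄)(x_{t+1}−x̄) = -111.5868
Denominator Σ(x_t−x̄)² = 426.5455
r_1 = -111.5868 / 426.5455 = -0.262

-0.262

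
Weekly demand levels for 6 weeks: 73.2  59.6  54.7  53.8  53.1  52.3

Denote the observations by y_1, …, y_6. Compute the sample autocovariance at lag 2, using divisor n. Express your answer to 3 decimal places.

Mean ȳ = (73.2 + 59.6 + 54.7 + 53.8 + 53.1 + 52.3)/6 = 57.7833
Deviations: 15.4167, 1.8167, -3.0833, -3.9833, -4.6833, -5.4833
Σ_{t=1}^{4}(y_t−ȳ)(y_{t+2}−ȳ) = -18.4889
γ_2 = -18.4889 / 6 = -3.081

-3.081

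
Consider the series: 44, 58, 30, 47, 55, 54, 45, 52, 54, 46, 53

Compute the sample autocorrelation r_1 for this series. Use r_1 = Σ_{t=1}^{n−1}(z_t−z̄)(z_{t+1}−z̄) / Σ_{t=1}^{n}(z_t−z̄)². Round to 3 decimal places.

Mean z̄ = (44 + 58 + 30 + 47 + 55 + 54 + 45 + 52 + 54 + 46 + 53)/11 = 48.9091
Numerator Σ_{t=1}^{10}(z_t−z̄)(z_{t+1}−z̄) = -204.0083
Denominator Σ(z_t−z̄)² = 606.9091
r_1 = -204.0083 / 606.9091 = -0.336

-0.336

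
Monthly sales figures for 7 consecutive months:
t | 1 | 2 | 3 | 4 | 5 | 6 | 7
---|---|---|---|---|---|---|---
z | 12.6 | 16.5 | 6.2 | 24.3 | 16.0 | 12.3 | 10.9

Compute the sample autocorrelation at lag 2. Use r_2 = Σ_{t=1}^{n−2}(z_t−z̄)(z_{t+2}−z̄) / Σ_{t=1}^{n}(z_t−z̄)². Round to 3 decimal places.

Mean z̄ = (12.6 + 16.5 + 6.2 + 24.3 + 16.0 + 12.3 + 10.9)/7 = 14.1143
Deviations from mean: -1.5143, 2.3857, -7.9143, 10.1857, 1.8857, -1.8143, -3.2143
Σ(z_t−z̄)(z_{t+2}−z̄) = (11.9845) + (24.3002) + (-14.9241) + (-18.4798) + (-6.0612) = -3.1804
Denominator Σ(z_t−z̄)² = 191.5486
r_2 = -3.1804 / 191.5486 = -0.017

-0.017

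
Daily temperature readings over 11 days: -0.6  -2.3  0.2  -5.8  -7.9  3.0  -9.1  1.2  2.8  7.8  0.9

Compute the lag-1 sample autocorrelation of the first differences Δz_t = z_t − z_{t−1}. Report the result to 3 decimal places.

First differences Δz: -1.7, 2.5, -6.0, -2.1, 10.9, -12.1, 10.3, 1.6, 5.0, -6.9
Mean of differences = 0.1500
Numerator Σ(Δz_t−Δz̄)(Δz_{t+1}−Δz̄) = -297.6175
Denominator Σ(Δz_t−Δz̄)² = 495.8050
r_1(Δz) = -297.6175 / 495.8050 = -0.600

-0.600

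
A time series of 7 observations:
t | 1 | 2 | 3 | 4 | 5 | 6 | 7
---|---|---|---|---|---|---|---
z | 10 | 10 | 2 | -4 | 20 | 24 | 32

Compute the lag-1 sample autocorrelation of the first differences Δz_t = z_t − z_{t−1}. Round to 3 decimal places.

First differences Δz: 0, -8, -6, 24, 4, 8
Mean of differences = 3.6667
Numerator Σ(Δz_t−Δz̄)(Δz_{t+1}−Δz̄) = -32.7778
Denominator Σ(Δz_t−Δz̄)² = 675.3333
r_1(Δz) = -32.7778 / 675.3333 = -0.049

-0.049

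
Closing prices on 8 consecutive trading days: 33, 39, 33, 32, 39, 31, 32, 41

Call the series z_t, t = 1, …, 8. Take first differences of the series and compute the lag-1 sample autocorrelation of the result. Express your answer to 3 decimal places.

First differences Δz: 6, -6, -1, 7, -8, 1, 9
Mean of differences = 1.1429
Numerator Σ(Δz_t−Δz̄)(Δz_{t+1}−Δz̄) = -85.3061
Denominator Σ(Δz_t−Δz̄)² = 258.8571
r_1(Δz) = -85.3061 / 258.8571 = -0.330

-0.330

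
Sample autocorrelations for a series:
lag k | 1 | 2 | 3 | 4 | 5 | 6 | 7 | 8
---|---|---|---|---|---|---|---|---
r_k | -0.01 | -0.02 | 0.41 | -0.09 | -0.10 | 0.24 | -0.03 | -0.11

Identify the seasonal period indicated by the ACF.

3

The largest autocorrelation is r_3 = 0.41, with a weaker echo at lag 6 (0.24); the remaining lags stay at or below -0.01.
The dominant spike at lag 3 indicates a seasonal period of 3.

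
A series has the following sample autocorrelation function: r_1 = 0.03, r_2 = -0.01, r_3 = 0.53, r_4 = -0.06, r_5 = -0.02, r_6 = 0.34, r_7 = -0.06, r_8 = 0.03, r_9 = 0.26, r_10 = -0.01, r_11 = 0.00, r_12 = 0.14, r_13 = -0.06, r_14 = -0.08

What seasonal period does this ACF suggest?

The largest autocorrelation is r_3 = 0.53, with weaker echoes at lags 6 (0.34) and 9 (0.26); the remaining lags stay at or below 0.14.
The dominant spike at lag 3 indicates a seasonal period of 3.

3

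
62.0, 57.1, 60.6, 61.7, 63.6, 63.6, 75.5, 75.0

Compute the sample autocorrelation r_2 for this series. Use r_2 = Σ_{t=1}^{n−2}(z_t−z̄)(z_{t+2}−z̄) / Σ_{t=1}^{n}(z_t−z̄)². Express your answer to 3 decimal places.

Mean z̄ = (62.0 + 57.1 + 60.6 + 61.7 + 63.6 + 63.6 + 75.5 + 75.0)/8 = 64.8875
Numerator Σ_{t=1}^{6}(z_t−z̄)(z_{t+2}−z̄) = 20.1434
Denominator Σ(z_t−z̄)² = 315.7288
r_2 = 20.1434 / 315.7288 = 0.064

0.064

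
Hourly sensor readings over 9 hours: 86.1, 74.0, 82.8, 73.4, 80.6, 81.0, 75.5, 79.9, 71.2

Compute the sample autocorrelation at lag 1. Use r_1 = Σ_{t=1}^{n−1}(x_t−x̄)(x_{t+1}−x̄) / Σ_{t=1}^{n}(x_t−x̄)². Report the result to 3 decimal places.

Mean x̄ = (86.1 + 74.0 + 82.8 + 73.4 + 80.6 + 81.0 + 75.5 + 79.9 + 71.2)/9 = 78.2778
Numerator Σ_{t=1}^{8}(x_t−x̄)(x_{t+1}−x̄) = -103.4205
Denominator Σ(x_t−x̄)² = 196.9756
r_1 = -103.4205 / 196.9756 = -0.525

-0.525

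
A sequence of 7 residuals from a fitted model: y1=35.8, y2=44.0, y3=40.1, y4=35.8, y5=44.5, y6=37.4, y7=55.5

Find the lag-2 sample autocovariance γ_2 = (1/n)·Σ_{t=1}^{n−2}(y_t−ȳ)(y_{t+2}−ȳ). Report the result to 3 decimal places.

8.021

Mean ȳ = (35.8 + 44.0 + 40.1 + 35.8 + 44.5 + 37.4 + 55.5)/7 = 41.8714
Deviations: -6.0714, 2.1286, -1.7714, -6.0714, 2.6286, -4.4714, 13.6286
Σ_{t=1}^{5}(y_t−ȳ)(y_{t+2}−ȳ) = 56.1469
γ_2 = 56.1469 / 7 = 8.021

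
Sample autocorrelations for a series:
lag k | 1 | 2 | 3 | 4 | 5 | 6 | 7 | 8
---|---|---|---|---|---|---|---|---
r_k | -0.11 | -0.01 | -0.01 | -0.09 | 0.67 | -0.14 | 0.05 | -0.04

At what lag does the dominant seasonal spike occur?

5

The largest autocorrelation is r_5 = 0.67; the remaining lags stay at or below 0.05.
The dominant spike at lag 5 indicates a seasonal period of 5.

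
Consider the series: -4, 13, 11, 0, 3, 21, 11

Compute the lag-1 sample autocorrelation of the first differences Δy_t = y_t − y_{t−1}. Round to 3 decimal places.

First differences Δy: 17, -2, -11, 3, 18, -10
Mean of differences = 2.5000
Numerator Σ(Δy_t−Δȳ)(Δy_{t+1}−Δȳ) = -197.2500
Denominator Σ(Δy_t−Δȳ)² = 809.5000
r_1(Δy) = -197.2500 / 809.5000 = -0.244

-0.244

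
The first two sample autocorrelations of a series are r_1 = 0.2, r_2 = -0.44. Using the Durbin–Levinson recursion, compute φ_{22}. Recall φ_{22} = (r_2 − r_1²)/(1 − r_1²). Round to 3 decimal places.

-0.500

φ_{22} = (r_2 − r_1²) / (1 − r_1²)
r_1² = (0.2)² = 0.04
Numerator = -0.44 − 0.0400 = -0.4800; denominator = 1 − 0.0400 = 0.9600
φ_{22} = -0.4800 / 0.9600 = -0.500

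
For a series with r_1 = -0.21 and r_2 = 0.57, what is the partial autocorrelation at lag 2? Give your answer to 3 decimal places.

0.550

φ_{22} = (r_2 − r_1²) / (1 − r_1²)
r_1² = (-0.21)² = 0.0441
Numerator = 0.57 − 0.0441 = 0.5259; denominator = 1 − 0.0441 = 0.9559
φ_{22} = 0.5259 / 0.9559 = 0.550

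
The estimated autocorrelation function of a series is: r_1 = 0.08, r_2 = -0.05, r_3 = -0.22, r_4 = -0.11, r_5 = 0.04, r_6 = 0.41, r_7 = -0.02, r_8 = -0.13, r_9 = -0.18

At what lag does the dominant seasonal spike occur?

The largest autocorrelation is r_6 = 0.41; the remaining lags stay at or below 0.08.
The dominant spike at lag 6 indicates a seasonal period of 6.

6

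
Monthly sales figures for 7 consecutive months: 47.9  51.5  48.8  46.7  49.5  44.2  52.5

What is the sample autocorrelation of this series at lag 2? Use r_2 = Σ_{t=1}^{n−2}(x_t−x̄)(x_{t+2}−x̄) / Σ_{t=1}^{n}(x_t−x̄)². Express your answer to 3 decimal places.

Mean x̄ = (47.9 + 51.5 + 48.8 + 46.7 + 49.5 + 44.2 + 52.5)/7 = 48.7286
Deviations from mean: -0.8286, 2.7714, 0.0714, -2.0286, 0.7714, -4.5286, 3.7714
Numerator Σ_{t=1}^{5}(x_t−x̄)(x_{t+2}−x̄) = 6.4698
Denominator Σ(x_t−x̄)² = 47.8143
r_2 = 6.4698 / 47.8143 = 0.135

0.135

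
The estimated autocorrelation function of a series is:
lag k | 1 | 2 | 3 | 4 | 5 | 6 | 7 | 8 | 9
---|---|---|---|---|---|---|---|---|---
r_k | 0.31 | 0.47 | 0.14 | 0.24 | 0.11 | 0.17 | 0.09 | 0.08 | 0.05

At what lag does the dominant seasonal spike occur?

2

The largest autocorrelation is r_2 = 0.47; the remaining lags stay at or below 0.31.
The dominant spike at lag 2 indicates a seasonal period of 2.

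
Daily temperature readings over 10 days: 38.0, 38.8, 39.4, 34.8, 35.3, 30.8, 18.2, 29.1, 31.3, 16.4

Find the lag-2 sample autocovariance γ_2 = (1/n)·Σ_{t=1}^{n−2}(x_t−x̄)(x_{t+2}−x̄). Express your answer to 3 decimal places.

9.262

Mean x̄ = (38.0 + 38.8 + 39.4 + 34.8 + 35.3 + 30.8 + 18.2 + 29.1 + 31.3 + 16.4)/10 = 31.2100
Σ_{t=1}^{8}(x_t−x̄)(x_{t+2}−x̄) = 92.6158
γ_2 = 92.6158 / 10 = 9.262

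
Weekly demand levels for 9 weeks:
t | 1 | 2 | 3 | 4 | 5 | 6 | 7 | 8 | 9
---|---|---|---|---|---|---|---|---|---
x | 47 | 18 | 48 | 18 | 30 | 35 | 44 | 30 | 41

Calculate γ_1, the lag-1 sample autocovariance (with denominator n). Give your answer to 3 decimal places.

Mean x̄ = (47 + 18 + 48 + 18 + 30 + 35 + 44 + 30 + 41)/9 = 34.5556
Σ_{t=1}^{8}(x_t−x̄)(x_{t+1}−x̄) = -645.9753
γ_1 = -645.9753 / 9 = -71.775

-71.775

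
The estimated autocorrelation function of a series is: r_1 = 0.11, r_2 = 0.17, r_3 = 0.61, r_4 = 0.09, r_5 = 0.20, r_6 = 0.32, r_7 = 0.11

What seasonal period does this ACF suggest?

The largest autocorrelation is r_3 = 0.61, with a weaker echo at lag 6 (0.32); the remaining lags stay at or below 0.20.
The dominant spike at lag 3 indicates a seasonal period of 3.

3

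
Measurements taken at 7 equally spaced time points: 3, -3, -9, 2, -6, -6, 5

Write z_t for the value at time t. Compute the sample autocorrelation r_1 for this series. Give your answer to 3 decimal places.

-0.314

Mean z̄ = (3 − 3 − 9 + 2 − 6 − 6 + 5)/7 = -2.0000
Deviations from mean: 5.0000, -1.0000, -7.0000, 4.0000, -4.0000, -4.0000, 7.0000
Σ(z_t−z̄)(z_{t+1}−z̄) = (-5.0000) + (7.0000) + (-28.0000) + (-16.0000) + (16.0000) + (-28.0000) = -54.0000
Denominator Σ(z_t−z̄)² = 172.0000
r_1 = -54.0000 / 172.0000 = -0.314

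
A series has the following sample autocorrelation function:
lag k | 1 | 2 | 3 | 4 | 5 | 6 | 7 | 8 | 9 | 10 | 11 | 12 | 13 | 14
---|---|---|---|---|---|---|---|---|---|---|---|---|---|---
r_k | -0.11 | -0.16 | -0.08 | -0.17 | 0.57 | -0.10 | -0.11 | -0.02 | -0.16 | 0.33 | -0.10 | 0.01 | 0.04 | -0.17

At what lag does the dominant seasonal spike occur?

The largest autocorrelation is r_5 = 0.57, with a weaker echo at lag 10 (0.33); the remaining lags stay at or below 0.04.
The dominant spike at lag 5 indicates a seasonal period of 5.

5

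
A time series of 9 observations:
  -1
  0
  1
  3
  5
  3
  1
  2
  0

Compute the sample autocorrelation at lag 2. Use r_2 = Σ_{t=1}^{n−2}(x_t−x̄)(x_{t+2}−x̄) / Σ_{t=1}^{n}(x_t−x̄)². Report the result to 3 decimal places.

Mean x̄ = (-1 + 0 + 1 + 3 + 5 + 3 + 1 + 2 + 0)/9 = 1.5556
Σ(x_t−x̄)(x_{t+2}−x̄) = (1.4198) + (-2.2469) + (-1.9136) + (2.0864) + (-1.9136) + (0.6420) + (0.8642) = -1.0617
Denominator Σ(x_t−x̄)² = 28.2222
r_2 = -1.0617 / 28.2222 = -0.038

-0.038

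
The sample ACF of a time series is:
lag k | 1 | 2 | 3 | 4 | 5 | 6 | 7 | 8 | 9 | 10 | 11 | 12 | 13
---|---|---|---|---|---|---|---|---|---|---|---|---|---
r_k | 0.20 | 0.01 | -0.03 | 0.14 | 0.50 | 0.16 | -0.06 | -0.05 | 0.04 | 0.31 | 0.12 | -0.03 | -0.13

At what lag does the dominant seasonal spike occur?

The largest autocorrelation is r_5 = 0.50, with a weaker echo at lag 10 (0.31); the remaining lags stay at or below 0.20. The elevated value at lag 1 (0.20), dropping to 0.01 at lag 2, reflects decaying short-term dependence rather than seasonality.
The dominant spike at lag 5 indicates a seasonal period of 5.

5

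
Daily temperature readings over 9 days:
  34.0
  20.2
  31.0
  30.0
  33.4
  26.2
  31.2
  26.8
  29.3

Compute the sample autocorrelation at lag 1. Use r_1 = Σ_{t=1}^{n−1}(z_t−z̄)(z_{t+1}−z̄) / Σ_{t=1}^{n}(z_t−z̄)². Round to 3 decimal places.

Mean z̄ = (34.0 + 20.2 + 31.0 + 30.0 + 33.4 + 26.2 + 31.2 + 26.8 + 29.3)/9 = 29.1222
Numerator Σ_{t=1}^{8}(z_t−z̄)(z_{t+1}−z̄) = -78.6816
Denominator Σ(z_t−z̄)² = 144.2756
r_1 = -78.6816 / 144.2756 = -0.545

-0.545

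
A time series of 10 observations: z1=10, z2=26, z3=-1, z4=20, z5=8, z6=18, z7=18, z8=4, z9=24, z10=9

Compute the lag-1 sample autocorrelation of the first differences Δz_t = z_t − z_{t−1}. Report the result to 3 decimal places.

First differences Δz: 16, -27, 21, -12, 10, 0, -14, 20, -15
Mean of differences = -0.1111
Numerator Σ(Δz_t−Δz̄)(Δz_{t+1}−Δz̄) = -1951.2346
Denominator Σ(Δz_t−Δz̄)² = 2490.8889
r_1(Δz) = -1951.2346 / 2490.8889 = -0.783

-0.783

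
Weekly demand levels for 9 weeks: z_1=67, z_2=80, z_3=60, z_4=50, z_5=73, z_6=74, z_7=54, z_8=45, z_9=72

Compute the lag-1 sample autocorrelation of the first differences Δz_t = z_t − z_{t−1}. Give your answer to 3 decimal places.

First differences Δz: 13, -20, -10, 23, 1, -20, -9, 27
Mean of differences = 0.6250
Numerator Σ(Δz_t−Δz̄)(Δz_{t+1}−Δz̄) = -328.5156
Denominator Σ(Δz_t−Δz̄)² = 2405.8750
r_1(Δz) = -328.5156 / 2405.8750 = -0.137

-0.137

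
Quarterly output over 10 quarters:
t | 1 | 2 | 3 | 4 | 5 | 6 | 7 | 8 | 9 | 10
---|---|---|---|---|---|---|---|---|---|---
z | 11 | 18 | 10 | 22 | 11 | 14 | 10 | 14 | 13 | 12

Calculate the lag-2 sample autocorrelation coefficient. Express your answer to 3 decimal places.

Mean z̄ = (11 + 18 + 10 + 22 + 11 + 14 + 10 + 14 + 13 + 12)/10 = 13.5000
Numerator Σ_{t=1}^{8}(z_t−z̄)(z_{t+2}−z̄) = 70.0000
Denominator Σ(z_t−z̄)² = 132.5000
r_2 = 70.0000 / 132.5000 = 0.528

0.528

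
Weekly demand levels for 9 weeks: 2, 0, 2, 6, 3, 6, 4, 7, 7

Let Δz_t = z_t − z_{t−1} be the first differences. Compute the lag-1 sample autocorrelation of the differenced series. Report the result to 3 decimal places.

-0.651

First differences Δz: -2, 2, 4, -3, 3, -2, 3, 0
Mean of differences = 0.6250
Numerator Σ(Δz_t−Δz̄)(Δz_{t+1}−Δz̄) = -33.7656
Denominator Σ(Δz_t−Δz̄)² = 51.8750
r_1(Δz) = -33.7656 / 51.8750 = -0.651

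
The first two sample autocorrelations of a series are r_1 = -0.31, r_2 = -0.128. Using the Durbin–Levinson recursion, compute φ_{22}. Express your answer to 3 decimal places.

φ_{22} = (r_2 − r_1²) / (1 − r_1²)
r_1² = (-0.31)² = 0.0961
Numerator = -0.128 − 0.0961 = -0.2241; denominator = 1 − 0.0961 = 0.9039
φ_{22} = -0.2241 / 0.9039 = -0.248

-0.248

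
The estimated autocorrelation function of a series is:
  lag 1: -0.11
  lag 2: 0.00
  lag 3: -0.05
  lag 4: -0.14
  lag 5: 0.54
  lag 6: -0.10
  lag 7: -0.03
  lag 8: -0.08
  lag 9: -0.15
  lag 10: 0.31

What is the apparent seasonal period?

The largest autocorrelation is r_5 = 0.54, with a weaker echo at lag 10 (0.31); the remaining lags stay at or below 0.00.
The dominant spike at lag 5 indicates a seasonal period of 5.

5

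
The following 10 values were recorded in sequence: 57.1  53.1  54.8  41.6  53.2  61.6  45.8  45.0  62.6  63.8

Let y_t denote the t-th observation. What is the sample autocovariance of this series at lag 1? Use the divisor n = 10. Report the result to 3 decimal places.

Mean ȳ = (57.1 + 53.1 + 54.8 + 41.6 + 53.2 + 61.6 + 45.8 + 45.0 + 62.6 + 63.8)/10 = 53.8600
Σ_{t=1}^{9}(y_t−ȳ)(y_{t+1}−ȳ) = 6.7484
γ_1 = 6.7484 / 10 = 0.675

0.675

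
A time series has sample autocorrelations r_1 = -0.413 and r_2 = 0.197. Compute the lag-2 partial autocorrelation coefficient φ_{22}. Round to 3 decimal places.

0.032

φ_{22} = (r_2 − r_1²) / (1 − r_1²)
r_1² = (-0.413)² = 0.170569
Numerator = 0.197 − 0.1706 = 0.0264; denominator = 1 − 0.1706 = 0.8294
φ_{22} = 0.0264 / 0.8294 = 0.032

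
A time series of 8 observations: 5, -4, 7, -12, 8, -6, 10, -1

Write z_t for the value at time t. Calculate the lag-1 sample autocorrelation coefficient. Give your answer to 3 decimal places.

Mean z̄ = (5 − 4 + 7 − 12 + 8 − 6 + 10 − 1)/8 = 0.8750
Deviations from mean: 4.1250, -4.8750, 6.1250, -12.8750, 7.1250, -6.8750, 9.1250, -1.8750
Σ(z_t−z̄)(z_{t+1}−z̄) = (-20.1094) + (-29.8594) + (-78.8594) + (-91.7344) + (-48.9844) + (-62.7344) + (-17.1094) = -349.3906
Denominator Σ(z_t−z̄)² = 428.8750
r_1 = -349.3906 / 428.8750 = -0.815

-0.815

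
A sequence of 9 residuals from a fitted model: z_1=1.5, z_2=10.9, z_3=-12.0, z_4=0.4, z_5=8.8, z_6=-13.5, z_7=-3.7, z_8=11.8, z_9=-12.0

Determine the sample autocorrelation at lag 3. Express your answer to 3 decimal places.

Mean z̄ = (1.5 + 10.9 − 12.0 + 0.4 + 8.8 − 13.5 − 3.7 + 11.8 − 12.0)/9 = -0.8667
Numerator Σ_{t=1}^{6}(z_t−z̄)(z_{t+3}−z̄) = 516.9000
Denominator Σ(z_t−z̄)² = 815.0800
r_3 = 516.9000 / 815.0800 = 0.634

0.634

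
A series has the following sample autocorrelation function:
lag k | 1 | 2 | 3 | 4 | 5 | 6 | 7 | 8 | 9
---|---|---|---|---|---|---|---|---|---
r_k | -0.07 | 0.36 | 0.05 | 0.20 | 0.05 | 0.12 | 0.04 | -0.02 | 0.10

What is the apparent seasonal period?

The largest autocorrelation is r_2 = 0.36, with a weaker echo at lag 4 (0.20); the remaining lags stay at or below 0.12.
The dominant spike at lag 2 indicates a seasonal period of 2.

2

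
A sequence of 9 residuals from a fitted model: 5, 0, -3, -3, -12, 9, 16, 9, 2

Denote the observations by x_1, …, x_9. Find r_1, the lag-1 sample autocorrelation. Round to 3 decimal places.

Mean x̄ = (5 + 0 − 3 − 3 − 12 + 9 + 16 + 9 + 2)/9 = 2.5556
Numerator Σ_{t=1}^{8}(x_t−x̄)(x_{t+1}−x̄) = 195.5802
Denominator Σ(x_t−x̄)² = 550.2222
r_1 = 195.5802 / 550.2222 = 0.355

0.355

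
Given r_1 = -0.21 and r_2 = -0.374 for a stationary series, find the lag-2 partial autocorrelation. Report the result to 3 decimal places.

-0.437

φ_{22} = (r_2 − r_1²) / (1 − r_1²)
r_1² = (-0.21)² = 0.0441
Numerator = -0.374 − 0.0441 = -0.4181; denominator = 1 − 0.0441 = 0.9559
φ_{22} = -0.4181 / 0.9559 = -0.437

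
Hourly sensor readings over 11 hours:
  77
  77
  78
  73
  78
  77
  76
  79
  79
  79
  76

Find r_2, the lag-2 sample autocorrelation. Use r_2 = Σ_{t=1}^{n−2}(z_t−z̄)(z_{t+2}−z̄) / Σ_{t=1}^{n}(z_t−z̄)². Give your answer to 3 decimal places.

Mean z̄ = (77 + 77 + 78 + 73 + 78 + 77 + 76 + 79 + 79 + 79 + 76)/11 = 77.1818
Numerator Σ_{t=1}^{9}(z_t−z̄)(z_{t+2}−z̄) = -0.2479
Denominator Σ(z_t−z̄)² = 31.6364
r_2 = -0.2479 / 31.6364 = -0.008

-0.008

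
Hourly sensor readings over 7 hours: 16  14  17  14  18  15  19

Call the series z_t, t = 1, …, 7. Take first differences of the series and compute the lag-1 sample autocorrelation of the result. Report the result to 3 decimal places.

-0.841

First differences Δz: -2, 3, -3, 4, -3, 4
Mean of differences = 0.5000
Numerator Σ(Δz_t−Δz̄)(Δz_{t+1}−Δz̄) = -51.7500
Denominator Σ(Δz_t−Δz̄)² = 61.5000
r_1(Δz) = -51.7500 / 61.5000 = -0.841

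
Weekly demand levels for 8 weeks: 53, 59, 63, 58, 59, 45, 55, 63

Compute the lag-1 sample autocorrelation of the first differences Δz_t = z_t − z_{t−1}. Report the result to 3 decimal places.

First differences Δz: 6, 4, -5, 1, -14, 10, 8
Mean of differences = 1.4286
Numerator Σ(Δz_t−Δz̄)(Δz_{t+1}−Δz̄) = -71.3265
Denominator Σ(Δz_t−Δz̄)² = 423.7143
r_1(Δz) = -71.3265 / 423.7143 = -0.168

-0.168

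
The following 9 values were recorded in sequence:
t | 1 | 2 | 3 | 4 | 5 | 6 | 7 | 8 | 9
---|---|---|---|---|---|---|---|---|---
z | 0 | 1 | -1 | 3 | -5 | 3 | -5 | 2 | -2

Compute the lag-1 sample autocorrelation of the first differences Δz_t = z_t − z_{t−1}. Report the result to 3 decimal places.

First differences Δz: 1, -2, 4, -8, 8, -8, 7, -4
Mean of differences = -0.2500
Numerator Σ(Δz_t−Δz̄)(Δz_{t+1}−Δz̄) = -253.8125
Denominator Σ(Δz_t−Δz̄)² = 277.5000
r_1(Δz) = -253.8125 / 277.5000 = -0.915

-0.915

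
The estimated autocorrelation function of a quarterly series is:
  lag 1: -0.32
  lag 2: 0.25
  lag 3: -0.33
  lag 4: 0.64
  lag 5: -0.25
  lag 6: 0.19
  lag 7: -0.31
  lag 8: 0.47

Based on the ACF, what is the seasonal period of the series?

The largest autocorrelation is r_4 = 0.64, with a weaker echo at lag 8 (0.47); the remaining lags stay at or below 0.25.
The dominant spike at lag 4 indicates a seasonal period of 4.

4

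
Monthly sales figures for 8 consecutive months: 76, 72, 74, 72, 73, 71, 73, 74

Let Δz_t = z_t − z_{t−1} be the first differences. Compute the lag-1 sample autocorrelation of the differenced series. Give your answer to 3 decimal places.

-0.532

First differences Δz: -4, 2, -2, 1, -2, 2, 1
Mean of differences = -0.2857
Numerator Σ(Δz_t−Δz̄)(Δz_{t+1}−Δz̄) = -17.7959
Denominator Σ(Δz_t−Δz̄)² = 33.4286
r_1(Δz) = -17.7959 / 33.4286 = -0.532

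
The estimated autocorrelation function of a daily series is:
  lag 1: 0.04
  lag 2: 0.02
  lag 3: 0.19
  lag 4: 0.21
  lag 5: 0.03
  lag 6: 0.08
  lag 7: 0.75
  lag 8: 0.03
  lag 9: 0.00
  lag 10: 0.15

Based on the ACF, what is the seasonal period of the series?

7

The largest autocorrelation is r_7 = 0.75; the remaining lags stay at or below 0.21.
The dominant spike at lag 7 indicates a seasonal period of 7.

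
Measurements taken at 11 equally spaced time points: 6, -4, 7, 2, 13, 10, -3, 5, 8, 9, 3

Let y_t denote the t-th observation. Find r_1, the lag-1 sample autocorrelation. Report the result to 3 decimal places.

Mean ȳ = (6 − 4 + 7 + 2 + 13 + 10 − 3 + 5 + 8 + 9 + 3)/11 = 5.0909
Numerator Σ_{t=1}^{10}(y_t−ȳ)(y_{t+1}−ȳ) = -53.1901
Denominator Σ(y_t−ȳ)² = 276.9091
r_1 = -53.1901 / 276.9091 = -0.192

-0.192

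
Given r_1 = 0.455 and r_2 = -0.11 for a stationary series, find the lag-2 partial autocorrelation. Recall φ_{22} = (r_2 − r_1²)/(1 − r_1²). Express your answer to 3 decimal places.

-0.400

φ_{22} = (r_2 − r_1²) / (1 − r_1²)
r_1² = (0.455)² = 0.207025
Numerator = -0.11 − 0.2070 = -0.3170; denominator = 1 − 0.2070 = 0.7930
φ_{22} = -0.3170 / 0.7930 = -0.400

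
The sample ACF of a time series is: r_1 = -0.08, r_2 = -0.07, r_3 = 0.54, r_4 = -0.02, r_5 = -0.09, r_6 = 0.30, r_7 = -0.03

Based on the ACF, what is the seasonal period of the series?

3

The largest autocorrelation is r_3 = 0.54, with a weaker echo at lag 6 (0.30); the remaining lags stay at or below -0.02.
The dominant spike at lag 3 indicates a seasonal period of 3.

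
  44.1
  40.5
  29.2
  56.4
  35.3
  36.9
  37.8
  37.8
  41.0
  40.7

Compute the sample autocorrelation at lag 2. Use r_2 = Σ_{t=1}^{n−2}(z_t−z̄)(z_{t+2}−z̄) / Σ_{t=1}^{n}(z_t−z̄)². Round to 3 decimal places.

Mean z̄ = (44.1 + 40.5 + 29.2 + 56.4 + 35.3 + 36.9 + 37.8 + 37.8 + 41.0 + 40.7)/10 = 39.9700
Numerator Σ_{t=1}^{8}(z_t−z̄)(z_{t+2}−z̄) = -22.9398
Denominator Σ(z_t−z̄)² = 445.5210
r_2 = -22.9398 / 445.5210 = -0.051

-0.051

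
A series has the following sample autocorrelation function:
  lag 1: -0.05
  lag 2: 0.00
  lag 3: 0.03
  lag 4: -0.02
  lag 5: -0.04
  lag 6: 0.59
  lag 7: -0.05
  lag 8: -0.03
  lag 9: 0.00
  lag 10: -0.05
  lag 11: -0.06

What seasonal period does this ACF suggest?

6

The largest autocorrelation is r_6 = 0.59; the remaining lags stay at or below 0.03.
The dominant spike at lag 6 indicates a seasonal period of 6.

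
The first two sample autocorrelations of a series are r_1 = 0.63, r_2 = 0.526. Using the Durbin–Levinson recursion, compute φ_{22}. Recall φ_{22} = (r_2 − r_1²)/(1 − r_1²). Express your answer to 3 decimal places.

0.214

φ_{22} = (r_2 − r_1²) / (1 − r_1²)
r_1² = (0.63)² = 0.3969
Numerator = 0.526 − 0.3969 = 0.1291; denominator = 1 − 0.3969 = 0.6031
φ_{22} = 0.1291 / 0.6031 = 0.214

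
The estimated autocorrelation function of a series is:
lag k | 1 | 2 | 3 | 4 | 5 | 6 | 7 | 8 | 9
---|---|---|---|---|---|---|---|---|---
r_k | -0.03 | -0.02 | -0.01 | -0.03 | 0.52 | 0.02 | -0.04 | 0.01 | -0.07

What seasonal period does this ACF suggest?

The largest autocorrelation is r_5 = 0.52; the remaining lags stay at or below 0.02.
The dominant spike at lag 5 indicates a seasonal period of 5.

5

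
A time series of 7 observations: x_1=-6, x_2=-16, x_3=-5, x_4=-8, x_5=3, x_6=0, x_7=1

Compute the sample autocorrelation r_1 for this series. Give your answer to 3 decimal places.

0.226

Mean x̄ = (-6 − 16 − 5 − 8 + 3 + 0 + 1)/7 = -4.4286
Σ(x_t−x̄)(x_{t+1}−x̄) = (18.1837) + (6.6122) + (2.0408) + (-26.5306) + (32.8980) + (24.0408) = 57.2449
Denominator Σ(x_t−x̄)² = 253.7143
r_1 = 57.2449 / 253.7143 = 0.226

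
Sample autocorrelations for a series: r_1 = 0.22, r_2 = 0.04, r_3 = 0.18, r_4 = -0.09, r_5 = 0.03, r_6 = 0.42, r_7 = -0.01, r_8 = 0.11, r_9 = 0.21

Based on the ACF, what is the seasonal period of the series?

The largest autocorrelation is r_6 = 0.42; the remaining lags stay at or below 0.22. The elevated value at lag 1 (0.22), dropping to 0.04 at lag 2, reflects decaying short-term dependence rather than seasonality.
The dominant spike at lag 6 indicates a seasonal period of 6.

6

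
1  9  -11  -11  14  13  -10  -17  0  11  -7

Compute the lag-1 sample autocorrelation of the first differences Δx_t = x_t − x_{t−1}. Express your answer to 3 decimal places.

-0.054

First differences Δx: 8, -20, 0, 25, -1, -23, -7, 17, 11, -18
Mean of differences = -0.8000
Numerator Σ(Δx_t−Δx̄)(Δx_{t+1}−Δx̄) = -130.0400
Denominator Σ(Δx_t−Δx̄)² = 2395.6000
r_1(Δx) = -130.0400 / 2395.6000 = -0.054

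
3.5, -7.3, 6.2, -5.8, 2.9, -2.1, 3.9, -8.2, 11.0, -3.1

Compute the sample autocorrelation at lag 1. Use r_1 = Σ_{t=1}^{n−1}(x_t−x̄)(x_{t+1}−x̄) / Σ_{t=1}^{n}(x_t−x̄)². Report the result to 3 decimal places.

-0.810

Mean x̄ = (3.5 − 7.3 + 6.2 − 5.8 + 2.9 − 2.1 + 3.9 − 8.2 + 11.0 − 3.1)/10 = 0.1000
Numerator Σ_{t=1}^{9}(x_t−x̄)(x_{t+1}−x̄) = -294.2200
Denominator Σ(x_t−x̄)² = 363.4000
r_1 = -294.2200 / 363.4000 = -0.810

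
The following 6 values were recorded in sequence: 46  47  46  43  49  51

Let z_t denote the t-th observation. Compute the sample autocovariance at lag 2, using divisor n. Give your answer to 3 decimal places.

-2.833

Mean z̄ = (46 + 47 + 46 + 43 + 49 + 51)/6 = 47.0000
Σ_{t=1}^{4}(z_t−z̄)(z_{t+2}−z̄) = -17.0000
γ_2 = -17.0000 / 6 = -2.833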